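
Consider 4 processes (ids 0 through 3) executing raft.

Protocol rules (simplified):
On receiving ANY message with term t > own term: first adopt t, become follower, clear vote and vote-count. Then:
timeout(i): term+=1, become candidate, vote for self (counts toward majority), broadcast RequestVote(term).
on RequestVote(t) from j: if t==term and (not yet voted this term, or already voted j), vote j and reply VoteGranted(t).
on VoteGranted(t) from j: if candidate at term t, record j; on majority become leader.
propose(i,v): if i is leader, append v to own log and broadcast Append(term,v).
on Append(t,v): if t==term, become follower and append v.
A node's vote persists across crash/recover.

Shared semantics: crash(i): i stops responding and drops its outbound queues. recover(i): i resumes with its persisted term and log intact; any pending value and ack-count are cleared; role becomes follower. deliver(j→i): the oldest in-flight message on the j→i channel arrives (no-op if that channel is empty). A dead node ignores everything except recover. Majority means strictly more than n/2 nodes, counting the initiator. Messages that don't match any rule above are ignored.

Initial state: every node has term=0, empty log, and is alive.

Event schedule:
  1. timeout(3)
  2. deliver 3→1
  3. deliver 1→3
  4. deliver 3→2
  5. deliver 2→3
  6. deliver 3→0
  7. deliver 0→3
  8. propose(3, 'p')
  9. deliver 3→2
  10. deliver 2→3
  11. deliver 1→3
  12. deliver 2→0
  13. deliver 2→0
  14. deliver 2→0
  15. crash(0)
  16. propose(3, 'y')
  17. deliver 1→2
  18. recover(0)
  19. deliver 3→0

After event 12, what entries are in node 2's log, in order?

p

after 1 — timeout(3): n3:cand/t1/[-]
after 2 — deliver 3→1: n1:foll/t1/[-]
after 3 — deliver 1→3: ·
after 4 — deliver 3→2: n2:foll/t1/[-]
after 5 — deliver 2→3: n3:lead/t1/[-]
after 6 — deliver 3→0: n0:foll/t1/[-]
after 7 — deliver 0→3: ·
after 8 — propose(3,'p'): n3:lead/t1/[p]
after 9 — deliver 3→2: n2:foll/t1/[p]
after 10 — deliver 2→3: ·
after 11 — deliver 1→3: ·
after 12 — deliver 2→0: ·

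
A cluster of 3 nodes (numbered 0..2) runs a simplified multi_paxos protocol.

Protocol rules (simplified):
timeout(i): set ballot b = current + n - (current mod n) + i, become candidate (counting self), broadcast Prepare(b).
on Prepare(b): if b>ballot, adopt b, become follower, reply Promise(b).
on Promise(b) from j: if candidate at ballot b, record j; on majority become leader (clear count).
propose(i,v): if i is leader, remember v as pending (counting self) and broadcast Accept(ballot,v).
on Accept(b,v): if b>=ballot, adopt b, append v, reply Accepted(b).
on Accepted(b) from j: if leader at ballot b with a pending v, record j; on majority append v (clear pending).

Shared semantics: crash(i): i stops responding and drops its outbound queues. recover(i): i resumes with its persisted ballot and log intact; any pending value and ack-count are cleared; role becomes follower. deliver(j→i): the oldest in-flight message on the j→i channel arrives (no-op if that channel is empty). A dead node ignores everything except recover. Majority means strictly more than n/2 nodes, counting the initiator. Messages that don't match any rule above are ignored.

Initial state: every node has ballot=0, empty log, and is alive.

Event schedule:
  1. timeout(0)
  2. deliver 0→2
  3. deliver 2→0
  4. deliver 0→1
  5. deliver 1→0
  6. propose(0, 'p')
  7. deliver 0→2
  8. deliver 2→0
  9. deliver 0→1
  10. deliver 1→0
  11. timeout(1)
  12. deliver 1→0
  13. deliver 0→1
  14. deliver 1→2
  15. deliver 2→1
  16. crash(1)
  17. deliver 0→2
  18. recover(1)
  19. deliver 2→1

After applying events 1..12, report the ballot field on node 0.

7

after 1 — timeout(0): n0:cand/b3/[-]
after 2 — deliver 0→2: n2:foll/b3/[-]
after 3 — deliver 2→0: n0:lead/b3/[-]
after 4 — deliver 0→1: n1:foll/b3/[-]
after 5 — deliver 1→0: ·
after 6 — propose(0,'p'): ·
after 7 — deliver 0→2: n2:foll/b3/[p]
after 8 — deliver 2→0: n0:lead/b3/[p]
after 9 — deliver 0→1: n1:foll/b3/[p]
after 10 — deliver 1→0: ·
after 11 — timeout(1): n1:cand/b7/[p]
after 12 — deliver 1→0: n0:foll/b7/[p]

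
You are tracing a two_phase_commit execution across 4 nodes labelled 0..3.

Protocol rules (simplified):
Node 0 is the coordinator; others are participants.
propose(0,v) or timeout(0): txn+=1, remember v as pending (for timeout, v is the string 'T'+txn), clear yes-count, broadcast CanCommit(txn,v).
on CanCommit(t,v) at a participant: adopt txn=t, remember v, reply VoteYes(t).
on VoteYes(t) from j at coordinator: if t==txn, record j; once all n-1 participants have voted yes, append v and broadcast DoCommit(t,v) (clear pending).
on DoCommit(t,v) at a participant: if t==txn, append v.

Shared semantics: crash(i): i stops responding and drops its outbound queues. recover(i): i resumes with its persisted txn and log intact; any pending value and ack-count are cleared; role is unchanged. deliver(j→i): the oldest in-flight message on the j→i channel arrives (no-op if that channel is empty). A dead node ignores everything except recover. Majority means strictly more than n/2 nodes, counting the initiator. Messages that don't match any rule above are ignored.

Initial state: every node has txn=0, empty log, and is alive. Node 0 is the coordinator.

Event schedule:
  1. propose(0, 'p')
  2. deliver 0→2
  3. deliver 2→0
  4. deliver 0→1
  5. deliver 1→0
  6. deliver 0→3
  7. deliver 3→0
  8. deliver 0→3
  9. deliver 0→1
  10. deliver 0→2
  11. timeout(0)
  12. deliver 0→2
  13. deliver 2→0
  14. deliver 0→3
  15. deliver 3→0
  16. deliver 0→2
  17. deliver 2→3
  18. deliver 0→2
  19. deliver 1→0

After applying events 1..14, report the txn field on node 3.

after 1 — propose(0,'p'): n0:coor/t1/[-]
after 2 — deliver 0→2: n2:part/t1/[-]
after 3 — deliver 2→0: ·
after 4 — deliver 0→1: n1:part/t1/[-]
after 5 — deliver 1→0: ·
after 6 — deliver 0→3: n3:part/t1/[-]
after 7 — deliver 3→0: n0:coor/t1/[p]
after 8 — deliver 0→3: n3:part/t1/[p]
after 9 — deliver 0→1: n1:part/t1/[p]
after 10 — deliver 0→2: n2:part/t1/[p]
after 11 — timeout(0): n0:coor/t2/[p]
after 12 — deliver 0→2: n2:part/t2/[p]
after 13 — deliver 2→0: ·
after 14 — deliver 0→3: n3:part/t2/[p]

2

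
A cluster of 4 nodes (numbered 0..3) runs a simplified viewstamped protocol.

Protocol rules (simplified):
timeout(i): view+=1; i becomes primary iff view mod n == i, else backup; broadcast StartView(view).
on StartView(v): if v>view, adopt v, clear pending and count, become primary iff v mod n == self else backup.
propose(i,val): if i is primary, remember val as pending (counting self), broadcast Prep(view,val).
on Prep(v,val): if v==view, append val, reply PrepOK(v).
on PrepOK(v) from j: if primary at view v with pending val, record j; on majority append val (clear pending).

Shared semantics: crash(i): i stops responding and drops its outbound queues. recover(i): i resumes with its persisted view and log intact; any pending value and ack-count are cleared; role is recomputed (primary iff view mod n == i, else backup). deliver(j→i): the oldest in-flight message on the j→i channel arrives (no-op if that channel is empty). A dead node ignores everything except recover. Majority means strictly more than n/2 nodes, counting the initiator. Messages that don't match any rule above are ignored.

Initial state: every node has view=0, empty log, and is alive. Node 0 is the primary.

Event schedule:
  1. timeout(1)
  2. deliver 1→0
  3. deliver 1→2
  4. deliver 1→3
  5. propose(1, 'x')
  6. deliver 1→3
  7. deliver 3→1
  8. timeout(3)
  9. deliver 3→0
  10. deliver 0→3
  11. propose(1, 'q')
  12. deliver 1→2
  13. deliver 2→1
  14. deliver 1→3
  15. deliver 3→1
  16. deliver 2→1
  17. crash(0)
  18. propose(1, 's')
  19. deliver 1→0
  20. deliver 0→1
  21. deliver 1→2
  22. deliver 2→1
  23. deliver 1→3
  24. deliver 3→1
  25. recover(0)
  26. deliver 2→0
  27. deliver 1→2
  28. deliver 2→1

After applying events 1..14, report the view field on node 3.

2

after 1 — timeout(1): n1:prim/v1/[-]
after 2 — deliver 1→0: n0:back/v1/[-]
after 3 — deliver 1→2: n2:back/v1/[-]
after 4 — deliver 1→3: n3:back/v1/[-]
after 5 — propose(1,'x'): ·
after 6 — deliver 1→3: n3:back/v1/[x]
after 7 — deliver 3→1: ·
after 8 — timeout(3): n3:back/v2/[x]
after 9 — deliver 3→0: n0:back/v2/[-]
after 10 — deliver 0→3: ·
after 11 — propose(1,'q'): ·
after 12 — deliver 1→2: n2:back/v1/[x]
after 13 — deliver 2→1: ·
after 14 — deliver 1→3: ·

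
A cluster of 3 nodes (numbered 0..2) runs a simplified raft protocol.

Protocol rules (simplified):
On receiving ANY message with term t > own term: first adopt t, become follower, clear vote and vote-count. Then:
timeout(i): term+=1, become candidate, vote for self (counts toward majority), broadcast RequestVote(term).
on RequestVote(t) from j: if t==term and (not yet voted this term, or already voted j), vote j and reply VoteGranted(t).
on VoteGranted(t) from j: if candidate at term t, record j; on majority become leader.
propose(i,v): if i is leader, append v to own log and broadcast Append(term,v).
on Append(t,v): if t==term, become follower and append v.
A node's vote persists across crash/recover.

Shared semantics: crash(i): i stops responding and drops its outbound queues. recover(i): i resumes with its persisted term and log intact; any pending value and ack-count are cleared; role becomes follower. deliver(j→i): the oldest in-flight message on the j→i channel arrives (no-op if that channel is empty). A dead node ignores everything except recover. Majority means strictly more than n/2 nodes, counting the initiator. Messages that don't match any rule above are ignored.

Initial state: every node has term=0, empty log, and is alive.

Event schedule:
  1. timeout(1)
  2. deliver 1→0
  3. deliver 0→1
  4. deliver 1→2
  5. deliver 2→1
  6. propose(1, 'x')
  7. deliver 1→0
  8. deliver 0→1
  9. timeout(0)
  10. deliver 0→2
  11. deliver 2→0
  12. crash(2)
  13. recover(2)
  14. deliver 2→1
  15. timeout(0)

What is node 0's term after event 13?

2

after 1 — timeout(1): n1:cand/t1/[-]
after 2 — deliver 1→0: n0:foll/t1/[-]
after 3 — deliver 0→1: n1:lead/t1/[-]
after 4 — deliver 1→2: n2:foll/t1/[-]
after 5 — deliver 2→1: ·
after 6 — propose(1,'x'): n1:lead/t1/[x]
after 7 — deliver 1→0: n0:foll/t1/[x]
after 8 — deliver 0→1: ·
after 9 — timeout(0): n0:cand/t2/[x]
after 10 — deliver 0→2: n2:foll/t2/[-]
after 11 — deliver 2→0: n0:lead/t2/[x]
after 12 — crash(2): n2:✗foll/t2/[-]
after 13 — recover(2): n2:foll/t2/[-]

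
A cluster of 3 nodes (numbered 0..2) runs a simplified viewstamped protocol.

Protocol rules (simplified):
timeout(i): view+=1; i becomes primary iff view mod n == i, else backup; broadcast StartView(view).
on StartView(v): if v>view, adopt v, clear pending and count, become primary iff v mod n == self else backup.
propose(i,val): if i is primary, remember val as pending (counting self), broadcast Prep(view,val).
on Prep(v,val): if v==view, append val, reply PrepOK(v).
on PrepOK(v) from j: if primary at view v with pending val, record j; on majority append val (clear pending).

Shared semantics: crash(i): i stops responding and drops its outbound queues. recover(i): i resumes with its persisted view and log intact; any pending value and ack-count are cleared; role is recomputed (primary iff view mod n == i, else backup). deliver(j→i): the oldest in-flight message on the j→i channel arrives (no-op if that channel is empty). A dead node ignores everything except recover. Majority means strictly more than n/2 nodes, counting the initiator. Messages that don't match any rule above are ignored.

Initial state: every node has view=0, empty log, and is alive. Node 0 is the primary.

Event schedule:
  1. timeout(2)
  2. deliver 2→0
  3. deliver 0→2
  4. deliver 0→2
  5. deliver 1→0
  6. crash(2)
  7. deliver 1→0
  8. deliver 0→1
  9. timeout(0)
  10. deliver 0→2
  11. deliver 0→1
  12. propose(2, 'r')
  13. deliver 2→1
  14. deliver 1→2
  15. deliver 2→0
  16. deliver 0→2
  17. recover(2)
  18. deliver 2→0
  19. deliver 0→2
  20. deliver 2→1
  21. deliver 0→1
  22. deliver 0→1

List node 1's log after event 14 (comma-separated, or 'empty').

[1] timeout(2) → N2(back v1 [-])
[2] deliver 2→0 → N0(back v1 [-])
[3] deliver 0→2 → ∅
[4] deliver 0→2 → ∅
[5] deliver 1→0 → ∅
[6] crash(2) → N2(✗back v1 [-])
[7] deliver 1→0 → ∅
[8] deliver 0→1 → ∅
[9] timeout(0) → N0(back v2 [-])
[10] deliver 0→2 → ∅
[11] deliver 0→1 → N1(back v2 [-])
[12] propose(2,'r') → ∅
[13] deliver 2→1 → ∅
[14] deliver 1→2 → ∅

empty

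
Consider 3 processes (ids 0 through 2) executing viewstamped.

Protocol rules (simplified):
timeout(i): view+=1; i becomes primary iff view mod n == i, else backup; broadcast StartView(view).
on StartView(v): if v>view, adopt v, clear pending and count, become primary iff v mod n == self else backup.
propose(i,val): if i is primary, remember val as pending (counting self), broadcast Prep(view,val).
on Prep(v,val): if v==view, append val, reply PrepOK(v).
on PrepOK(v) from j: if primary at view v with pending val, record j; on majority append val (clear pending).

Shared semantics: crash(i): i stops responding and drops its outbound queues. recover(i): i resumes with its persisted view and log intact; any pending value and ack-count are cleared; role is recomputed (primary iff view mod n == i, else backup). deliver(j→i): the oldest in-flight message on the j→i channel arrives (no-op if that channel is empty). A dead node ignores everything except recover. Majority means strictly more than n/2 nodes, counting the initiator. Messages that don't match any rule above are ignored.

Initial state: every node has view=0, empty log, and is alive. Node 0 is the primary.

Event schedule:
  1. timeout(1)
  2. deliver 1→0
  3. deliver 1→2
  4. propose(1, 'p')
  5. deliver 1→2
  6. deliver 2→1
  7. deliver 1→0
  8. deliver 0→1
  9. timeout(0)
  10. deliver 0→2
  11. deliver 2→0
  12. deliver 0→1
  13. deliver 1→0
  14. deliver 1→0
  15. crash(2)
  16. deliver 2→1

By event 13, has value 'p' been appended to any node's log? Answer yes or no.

step 1 timeout(1): 1={prim,v=1,log=-}
step 2 deliver 1→0: 0={back,v=1,log=-}
step 3 deliver 1→2: 2={back,v=1,log=-}
step 4 propose(1,'p'): —
step 5 deliver 1→2: 2={back,v=1,log=p}
step 6 deliver 2→1: 1={prim,v=1,log=p}
step 7 deliver 1→0: 0={back,v=1,log=p}
step 8 deliver 0→1: —
step 9 timeout(0): 0={back,v=2,log=p}
step 10 deliver 0→2: 2={prim,v=2,log=p}
step 11 deliver 2→0: —
step 12 deliver 0→1: 1={back,v=2,log=p}
step 13 deliver 1→0: —

yes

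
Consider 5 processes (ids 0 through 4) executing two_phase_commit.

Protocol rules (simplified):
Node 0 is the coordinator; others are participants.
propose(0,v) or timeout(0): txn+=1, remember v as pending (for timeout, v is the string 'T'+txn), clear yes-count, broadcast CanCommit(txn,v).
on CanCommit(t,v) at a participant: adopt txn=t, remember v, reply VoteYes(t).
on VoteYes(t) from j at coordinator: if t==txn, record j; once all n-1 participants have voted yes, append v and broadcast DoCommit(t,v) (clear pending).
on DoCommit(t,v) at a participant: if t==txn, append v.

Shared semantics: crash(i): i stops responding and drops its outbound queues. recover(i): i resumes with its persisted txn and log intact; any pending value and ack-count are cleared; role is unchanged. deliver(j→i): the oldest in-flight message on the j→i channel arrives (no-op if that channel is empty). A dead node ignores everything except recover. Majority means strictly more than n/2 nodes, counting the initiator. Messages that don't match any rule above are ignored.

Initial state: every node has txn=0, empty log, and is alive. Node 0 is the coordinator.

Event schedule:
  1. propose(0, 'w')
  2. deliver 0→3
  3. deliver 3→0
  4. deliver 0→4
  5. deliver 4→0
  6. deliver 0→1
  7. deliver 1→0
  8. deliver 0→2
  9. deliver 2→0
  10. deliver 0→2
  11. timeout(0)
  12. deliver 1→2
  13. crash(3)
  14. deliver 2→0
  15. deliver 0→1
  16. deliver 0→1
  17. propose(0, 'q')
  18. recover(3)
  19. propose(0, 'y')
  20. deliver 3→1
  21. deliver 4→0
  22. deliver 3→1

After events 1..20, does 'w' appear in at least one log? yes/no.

[1] propose(0,'w') → N0(coor t1 [-])
[2] deliver 0→3 → N3(part t1 [-])
[3] deliver 3→0 → ∅
[4] deliver 0→4 → N4(part t1 [-])
[5] deliver 4→0 → ∅
[6] deliver 0→1 → N1(part t1 [-])
[7] deliver 1→0 → ∅
[8] deliver 0→2 → N2(part t1 [-])
[9] deliver 2→0 → N0(coor t1 [w])
[10] deliver 0→2 → N2(part t1 [w])
[11] timeout(0) → N0(coor t2 [w])
[12] deliver 1→2 → ∅
[13] crash(3) → N3(✗part t1 [-])
[14] deliver 2→0 → ∅
[15] deliver 0→1 → N1(part t1 [w])
[16] deliver 0→1 → N1(part t2 [w])
[17] propose(0,'q') → N0(coor t3 [w])
[18] recover(3) → N3(part t1 [-])
[19] propose(0,'y') → N0(coor t4 [w])
[20] deliver 3→1 → ∅

yes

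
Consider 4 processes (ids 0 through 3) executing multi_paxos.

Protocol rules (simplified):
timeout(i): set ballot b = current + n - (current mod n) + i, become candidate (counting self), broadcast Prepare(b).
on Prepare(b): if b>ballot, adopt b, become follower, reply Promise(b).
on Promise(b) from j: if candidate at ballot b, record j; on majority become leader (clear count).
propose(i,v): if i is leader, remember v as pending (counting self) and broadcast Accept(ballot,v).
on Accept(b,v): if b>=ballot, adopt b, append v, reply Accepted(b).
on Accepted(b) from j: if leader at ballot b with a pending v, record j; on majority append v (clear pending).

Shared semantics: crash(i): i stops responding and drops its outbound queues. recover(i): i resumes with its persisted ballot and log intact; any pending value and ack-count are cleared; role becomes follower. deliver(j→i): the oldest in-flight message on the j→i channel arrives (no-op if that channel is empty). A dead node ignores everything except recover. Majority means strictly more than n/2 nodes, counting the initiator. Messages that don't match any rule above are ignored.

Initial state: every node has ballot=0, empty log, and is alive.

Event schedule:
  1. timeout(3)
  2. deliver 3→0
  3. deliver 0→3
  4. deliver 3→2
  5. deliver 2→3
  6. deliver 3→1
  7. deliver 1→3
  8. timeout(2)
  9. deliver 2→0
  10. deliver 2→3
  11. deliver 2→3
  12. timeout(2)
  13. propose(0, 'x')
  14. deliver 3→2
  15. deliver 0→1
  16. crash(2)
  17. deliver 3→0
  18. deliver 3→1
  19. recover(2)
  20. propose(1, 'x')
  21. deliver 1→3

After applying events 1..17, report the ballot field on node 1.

step 1 timeout(3): 3={cand,b=7,log=-}
step 2 deliver 3→0: 0={foll,b=7,log=-}
step 3 deliver 0→3: —
step 4 deliver 3→2: 2={foll,b=7,log=-}
step 5 deliver 2→3: 3={lead,b=7,log=-}
step 6 deliver 3→1: 1={foll,b=7,log=-}
step 7 deliver 1→3: —
step 8 timeout(2): 2={cand,b=10,log=-}
step 9 deliver 2→0: 0={foll,b=10,log=-}
step 10 deliver 2→3: 3={foll,b=10,log=-}
step 11 deliver 2→3: —
step 12 timeout(2): 2={cand,b=14,log=-}
step 13 propose(0,'x'): —
step 14 deliver 3→2: —
step 15 deliver 0→1: —
step 16 crash(2): 2={✗cand,b=14,log=-}
step 17 deliver 3→0: —

7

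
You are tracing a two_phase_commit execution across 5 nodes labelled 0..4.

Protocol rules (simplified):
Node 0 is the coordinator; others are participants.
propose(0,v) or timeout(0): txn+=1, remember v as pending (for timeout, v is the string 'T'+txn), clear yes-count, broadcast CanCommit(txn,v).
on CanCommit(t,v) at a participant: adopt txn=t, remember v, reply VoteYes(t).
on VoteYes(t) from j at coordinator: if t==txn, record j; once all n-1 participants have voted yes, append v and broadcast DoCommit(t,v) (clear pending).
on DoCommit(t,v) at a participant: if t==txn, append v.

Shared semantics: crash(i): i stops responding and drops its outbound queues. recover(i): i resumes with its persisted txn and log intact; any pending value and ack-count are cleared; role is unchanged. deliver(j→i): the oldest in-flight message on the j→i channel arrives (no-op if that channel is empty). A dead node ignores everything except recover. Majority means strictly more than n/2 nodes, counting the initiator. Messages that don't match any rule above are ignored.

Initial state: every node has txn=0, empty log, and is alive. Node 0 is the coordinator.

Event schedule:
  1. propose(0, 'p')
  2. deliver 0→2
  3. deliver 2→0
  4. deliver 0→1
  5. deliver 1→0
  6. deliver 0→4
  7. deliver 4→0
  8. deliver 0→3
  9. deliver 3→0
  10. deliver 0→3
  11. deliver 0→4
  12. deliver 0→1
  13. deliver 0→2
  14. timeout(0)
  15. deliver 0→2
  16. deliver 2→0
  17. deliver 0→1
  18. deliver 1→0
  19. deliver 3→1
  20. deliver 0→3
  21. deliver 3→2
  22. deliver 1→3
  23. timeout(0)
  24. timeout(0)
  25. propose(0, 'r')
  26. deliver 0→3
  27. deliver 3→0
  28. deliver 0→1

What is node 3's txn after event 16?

after 1 — propose(0,'p'): n0:coor/t1/[-]
after 2 — deliver 0→2: n2:part/t1/[-]
after 3 — deliver 2→0: ·
after 4 — deliver 0→1: n1:part/t1/[-]
after 5 — deliver 1→0: ·
after 6 — deliver 0→4: n4:part/t1/[-]
after 7 — deliver 4→0: ·
after 8 — deliver 0→3: n3:part/t1/[-]
after 9 — deliver 3→0: n0:coor/t1/[p]
after 10 — deliver 0→3: n3:part/t1/[p]
after 11 — deliver 0→4: n4:part/t1/[p]
after 12 — deliver 0→1: n1:part/t1/[p]
after 13 — deliver 0→2: n2:part/t1/[p]
after 14 — timeout(0): n0:coor/t2/[p]
after 15 — deliver 0→2: n2:part/t2/[p]
after 16 — deliver 2→0: ·

1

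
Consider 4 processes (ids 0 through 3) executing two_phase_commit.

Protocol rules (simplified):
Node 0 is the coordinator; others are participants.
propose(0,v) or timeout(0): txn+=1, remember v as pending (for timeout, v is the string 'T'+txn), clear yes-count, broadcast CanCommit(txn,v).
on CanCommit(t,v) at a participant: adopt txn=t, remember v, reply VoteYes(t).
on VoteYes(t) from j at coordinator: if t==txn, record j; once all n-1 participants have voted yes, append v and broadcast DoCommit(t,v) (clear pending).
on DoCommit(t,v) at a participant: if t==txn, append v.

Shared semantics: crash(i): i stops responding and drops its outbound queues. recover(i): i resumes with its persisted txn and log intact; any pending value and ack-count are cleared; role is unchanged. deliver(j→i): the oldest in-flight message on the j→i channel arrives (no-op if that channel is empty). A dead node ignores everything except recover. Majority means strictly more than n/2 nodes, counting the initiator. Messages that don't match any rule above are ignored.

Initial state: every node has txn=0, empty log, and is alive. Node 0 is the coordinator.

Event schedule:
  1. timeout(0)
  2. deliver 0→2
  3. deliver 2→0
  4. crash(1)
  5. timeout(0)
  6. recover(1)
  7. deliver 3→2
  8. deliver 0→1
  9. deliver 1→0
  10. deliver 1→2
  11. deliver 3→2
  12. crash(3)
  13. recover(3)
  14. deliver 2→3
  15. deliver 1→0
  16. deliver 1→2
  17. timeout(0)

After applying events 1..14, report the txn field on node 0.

[1] timeout(0) → N0(coor t1 [-])
[2] deliver 0→2 → N2(part t1 [-])
[3] deliver 2→0 → ∅
[4] crash(1) → N1(✗part t0 [-])
[5] timeout(0) → N0(coor t2 [-])
[6] recover(1) → N1(part t0 [-])
[7] deliver 3→2 → ∅
[8] deliver 0→1 → N1(part t1 [-])
[9] deliver 1→0 → ∅
[10] deliver 1→2 → ∅
[11] deliver 3→2 → ∅
[12] crash(3) → N3(✗part t0 [-])
[13] recover(3) → N3(part t0 [-])
[14] deliver 2→3 → ∅

2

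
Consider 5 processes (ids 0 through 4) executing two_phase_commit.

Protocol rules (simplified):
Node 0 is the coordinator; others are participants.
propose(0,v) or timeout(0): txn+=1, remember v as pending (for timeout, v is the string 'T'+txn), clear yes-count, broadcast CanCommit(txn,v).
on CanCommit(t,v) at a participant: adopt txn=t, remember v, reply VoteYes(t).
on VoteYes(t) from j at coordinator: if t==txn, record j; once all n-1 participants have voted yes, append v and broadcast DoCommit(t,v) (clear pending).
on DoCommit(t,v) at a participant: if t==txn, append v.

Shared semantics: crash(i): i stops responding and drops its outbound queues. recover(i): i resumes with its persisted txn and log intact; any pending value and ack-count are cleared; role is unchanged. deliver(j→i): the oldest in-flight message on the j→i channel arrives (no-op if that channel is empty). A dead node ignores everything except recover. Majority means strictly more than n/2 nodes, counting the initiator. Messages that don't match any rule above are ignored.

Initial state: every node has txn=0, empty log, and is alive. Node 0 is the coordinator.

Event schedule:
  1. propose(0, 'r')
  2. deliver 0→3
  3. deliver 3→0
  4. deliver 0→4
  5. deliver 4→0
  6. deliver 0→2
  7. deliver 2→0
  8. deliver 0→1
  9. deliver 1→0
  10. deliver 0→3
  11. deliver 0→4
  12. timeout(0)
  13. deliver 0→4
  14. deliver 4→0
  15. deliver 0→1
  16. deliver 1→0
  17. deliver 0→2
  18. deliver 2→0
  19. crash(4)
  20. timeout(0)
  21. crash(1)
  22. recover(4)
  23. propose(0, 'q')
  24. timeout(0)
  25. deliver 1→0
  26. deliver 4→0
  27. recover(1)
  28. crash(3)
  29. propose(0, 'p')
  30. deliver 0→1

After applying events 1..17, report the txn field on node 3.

1. propose(0,'r'):  <0:coor t1 ->
2. deliver 0→3:  <3:part t1 ->
3. deliver 3→0:  nop
4. deliver 0→4:  <4:part t1 ->
5. deliver 4→0:  nop
6. deliver 0→2:  <2:part t1 ->
7. deliver 2→0:  nop
8. deliver 0→1:  <1:part t1 ->
9. deliver 1→0:  <0:coor t1 r>
10. deliver 0→3:  <3:part t1 r>
11. deliver 0→4:  <4:part t1 r>
12. timeout(0):  <0:coor t2 r>
13. deliver 0→4:  <4:part t2 r>
14. deliver 4→0:  nop
15. deliver 0→1:  <1:part t1 r>
16. deliver 1→0:  nop
17. deliver 0→2:  <2:part t1 r>

1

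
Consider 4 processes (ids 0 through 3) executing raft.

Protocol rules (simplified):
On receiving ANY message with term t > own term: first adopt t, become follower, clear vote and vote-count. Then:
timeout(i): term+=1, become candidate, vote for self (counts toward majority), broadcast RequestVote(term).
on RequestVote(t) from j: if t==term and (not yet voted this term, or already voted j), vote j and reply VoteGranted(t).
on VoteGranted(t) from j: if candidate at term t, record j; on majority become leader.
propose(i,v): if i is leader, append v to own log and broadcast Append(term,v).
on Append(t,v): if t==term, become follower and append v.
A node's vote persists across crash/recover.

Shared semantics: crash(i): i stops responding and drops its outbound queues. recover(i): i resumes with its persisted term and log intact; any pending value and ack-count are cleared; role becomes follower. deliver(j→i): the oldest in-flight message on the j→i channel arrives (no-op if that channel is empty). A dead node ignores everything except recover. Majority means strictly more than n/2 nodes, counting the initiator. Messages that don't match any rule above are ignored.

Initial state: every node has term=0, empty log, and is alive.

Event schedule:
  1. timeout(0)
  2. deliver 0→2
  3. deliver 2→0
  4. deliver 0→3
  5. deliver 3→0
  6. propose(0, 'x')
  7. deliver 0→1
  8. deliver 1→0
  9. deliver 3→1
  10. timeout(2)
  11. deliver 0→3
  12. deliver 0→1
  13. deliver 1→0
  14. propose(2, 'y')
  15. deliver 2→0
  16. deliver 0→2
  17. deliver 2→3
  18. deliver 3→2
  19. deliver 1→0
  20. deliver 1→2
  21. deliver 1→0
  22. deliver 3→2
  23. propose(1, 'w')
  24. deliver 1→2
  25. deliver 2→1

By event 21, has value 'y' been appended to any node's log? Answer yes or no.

no

1. timeout(0):  <0:cand t1 ->
2. deliver 0→2:  <2:foll t1 ->
3. deliver 2→0:  nop
4. deliver 0→3:  <3:foll t1 ->
5. deliver 3→0:  <0:lead t1 ->
6. propose(0,'x'):  <0:lead t1 x>
7. deliver 0→1:  <1:foll t1 ->
8. deliver 1→0:  nop
9. deliver 3→1:  nop
10. timeout(2):  <2:cand t2 ->
11. deliver 0→3:  <3:foll t1 x>
12. deliver 0→1:  <1:foll t1 x>
13. deliver 1→0:  nop
14. propose(2,'y'):  nop
15. deliver 2→0:  <0:foll t2 x>
16. deliver 0→2:  nop
17. deliver 2→3:  <3:foll t2 x>
18. deliver 3→2:  nop
19. deliver 1→0:  nop
20. deliver 1→2:  nop
21. deliver 1→0:  nop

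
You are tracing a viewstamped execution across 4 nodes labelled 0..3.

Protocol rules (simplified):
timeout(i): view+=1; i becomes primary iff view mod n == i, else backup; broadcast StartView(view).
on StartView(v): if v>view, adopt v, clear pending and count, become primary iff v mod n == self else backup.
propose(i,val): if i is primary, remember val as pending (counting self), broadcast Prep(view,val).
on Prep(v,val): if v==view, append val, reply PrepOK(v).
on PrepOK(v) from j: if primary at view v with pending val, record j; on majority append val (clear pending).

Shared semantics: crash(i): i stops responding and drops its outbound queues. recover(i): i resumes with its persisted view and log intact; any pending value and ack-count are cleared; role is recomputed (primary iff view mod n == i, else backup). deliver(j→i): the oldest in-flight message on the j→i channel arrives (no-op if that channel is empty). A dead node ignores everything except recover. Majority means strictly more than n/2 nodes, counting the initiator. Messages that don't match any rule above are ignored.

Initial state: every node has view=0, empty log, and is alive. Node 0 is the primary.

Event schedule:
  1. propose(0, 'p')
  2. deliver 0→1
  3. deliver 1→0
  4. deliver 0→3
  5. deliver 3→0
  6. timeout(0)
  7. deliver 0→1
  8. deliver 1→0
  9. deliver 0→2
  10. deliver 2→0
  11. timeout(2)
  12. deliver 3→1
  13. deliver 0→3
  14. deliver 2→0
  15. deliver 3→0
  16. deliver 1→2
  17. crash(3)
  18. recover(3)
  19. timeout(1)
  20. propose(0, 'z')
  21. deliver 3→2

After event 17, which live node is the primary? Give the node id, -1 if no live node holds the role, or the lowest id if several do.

after 1 — propose(0,'p'): ·
after 2 — deliver 0→1: n1:back/v0/[p]
after 3 — deliver 1→0: ·
after 4 — deliver 0→3: n3:back/v0/[p]
after 5 — deliver 3→0: n0:prim/v0/[p]
after 6 — timeout(0): n0:back/v1/[p]
after 7 — deliver 0→1: n1:prim/v1/[p]
after 8 — deliver 1→0: ·
after 9 — deliver 0→2: n2:back/v0/[p]
after 10 — deliver 2→0: ·
after 11 — timeout(2): n2:back/v1/[p]
after 12 — deliver 3→1: ·
after 13 — deliver 0→3: n3:back/v1/[p]
after 14 — deliver 2→0: ·
after 15 — deliver 3→0: ·
after 16 — deliver 1→2: ·
after 17 — crash(3): n3:✗back/v1/[p]

1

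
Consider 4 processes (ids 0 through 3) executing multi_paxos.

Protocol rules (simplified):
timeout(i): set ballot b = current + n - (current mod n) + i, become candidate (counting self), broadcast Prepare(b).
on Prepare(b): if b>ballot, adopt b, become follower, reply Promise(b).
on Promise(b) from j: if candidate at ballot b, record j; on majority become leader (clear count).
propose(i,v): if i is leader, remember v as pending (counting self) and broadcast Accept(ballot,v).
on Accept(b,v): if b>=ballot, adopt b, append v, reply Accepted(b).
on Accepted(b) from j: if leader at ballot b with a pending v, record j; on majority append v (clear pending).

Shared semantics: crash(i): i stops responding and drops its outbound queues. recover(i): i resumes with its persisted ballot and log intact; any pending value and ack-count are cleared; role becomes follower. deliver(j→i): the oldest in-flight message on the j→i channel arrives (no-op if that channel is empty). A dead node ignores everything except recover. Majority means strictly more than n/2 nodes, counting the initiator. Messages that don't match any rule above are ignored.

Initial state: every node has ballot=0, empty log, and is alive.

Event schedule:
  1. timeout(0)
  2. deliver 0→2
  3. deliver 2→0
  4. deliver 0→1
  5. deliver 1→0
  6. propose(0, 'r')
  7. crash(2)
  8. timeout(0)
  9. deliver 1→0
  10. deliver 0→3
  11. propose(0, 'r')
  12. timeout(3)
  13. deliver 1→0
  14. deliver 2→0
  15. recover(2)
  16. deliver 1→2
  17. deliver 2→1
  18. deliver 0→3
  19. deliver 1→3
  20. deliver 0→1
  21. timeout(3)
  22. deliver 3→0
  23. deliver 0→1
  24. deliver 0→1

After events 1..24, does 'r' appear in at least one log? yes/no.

[1] timeout(0) → N0(cand b4 [-])
[2] deliver 0→2 → N2(foll b4 [-])
[3] deliver 2→0 → ∅
[4] deliver 0→1 → N1(foll b4 [-])
[5] deliver 1→0 → N0(lead b4 [-])
[6] propose(0,'r') → ∅
[7] crash(2) → N2(✗foll b4 [-])
[8] timeout(0) → N0(cand b8 [-])
[9] deliver 1→0 → ∅
[10] deliver 0→3 → N3(foll b4 [-])
[11] propose(0,'r') → ∅
[12] timeout(3) → N3(cand b11 [-])
[13] deliver 1→0 → ∅
[14] deliver 2→0 → ∅
[15] recover(2) → N2(foll b4 [-])
[16] deliver 1→2 → ∅
[17] deliver 2→1 → ∅
[18] deliver 0→3 → ∅
[19] deliver 1→3 → ∅
[20] deliver 0→1 → N1(foll b4 [r])
[21] timeout(3) → N3(cand b15 [-])
[22] deliver 3→0 → ∅
[23] deliver 0→1 → N1(foll b8 [r])
[24] deliver 0→1 → ∅

yes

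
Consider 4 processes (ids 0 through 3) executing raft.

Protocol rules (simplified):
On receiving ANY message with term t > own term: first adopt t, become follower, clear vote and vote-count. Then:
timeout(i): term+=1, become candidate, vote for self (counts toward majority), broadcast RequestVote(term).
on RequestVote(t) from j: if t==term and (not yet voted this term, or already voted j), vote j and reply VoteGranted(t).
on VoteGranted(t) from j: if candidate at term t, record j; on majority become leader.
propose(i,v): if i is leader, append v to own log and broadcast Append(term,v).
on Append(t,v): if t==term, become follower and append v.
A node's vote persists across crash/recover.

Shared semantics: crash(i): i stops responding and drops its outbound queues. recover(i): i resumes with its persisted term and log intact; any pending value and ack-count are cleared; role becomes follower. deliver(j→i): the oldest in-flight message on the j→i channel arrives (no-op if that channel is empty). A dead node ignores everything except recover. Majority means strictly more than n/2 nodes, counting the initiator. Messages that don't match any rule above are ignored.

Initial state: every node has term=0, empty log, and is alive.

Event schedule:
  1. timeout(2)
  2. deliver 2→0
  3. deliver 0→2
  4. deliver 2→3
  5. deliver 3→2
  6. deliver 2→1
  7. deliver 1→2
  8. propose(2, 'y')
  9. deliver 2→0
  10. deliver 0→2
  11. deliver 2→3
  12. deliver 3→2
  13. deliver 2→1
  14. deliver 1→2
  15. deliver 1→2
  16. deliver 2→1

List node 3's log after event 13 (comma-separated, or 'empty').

y

e1 timeout(2): 2[cand,t=1,-]
e2 deliver 2→0: 0[foll,t=1,-]
e3 deliver 0→2: ·
e4 deliver 2→3: 3[foll,t=1,-]
e5 deliver 3→2: 2[lead,t=1,-]
e6 deliver 2→1: 1[foll,t=1,-]
e7 deliver 1→2: ·
e8 propose(2,'y'): 2[lead,t=1,y]
e9 deliver 2→0: 0[foll,t=1,y]
e10 deliver 0→2: ·
e11 deliver 2→3: 3[foll,t=1,y]
e12 deliver 3→2: ·
e13 deliver 2→1: 1[foll,t=1,y]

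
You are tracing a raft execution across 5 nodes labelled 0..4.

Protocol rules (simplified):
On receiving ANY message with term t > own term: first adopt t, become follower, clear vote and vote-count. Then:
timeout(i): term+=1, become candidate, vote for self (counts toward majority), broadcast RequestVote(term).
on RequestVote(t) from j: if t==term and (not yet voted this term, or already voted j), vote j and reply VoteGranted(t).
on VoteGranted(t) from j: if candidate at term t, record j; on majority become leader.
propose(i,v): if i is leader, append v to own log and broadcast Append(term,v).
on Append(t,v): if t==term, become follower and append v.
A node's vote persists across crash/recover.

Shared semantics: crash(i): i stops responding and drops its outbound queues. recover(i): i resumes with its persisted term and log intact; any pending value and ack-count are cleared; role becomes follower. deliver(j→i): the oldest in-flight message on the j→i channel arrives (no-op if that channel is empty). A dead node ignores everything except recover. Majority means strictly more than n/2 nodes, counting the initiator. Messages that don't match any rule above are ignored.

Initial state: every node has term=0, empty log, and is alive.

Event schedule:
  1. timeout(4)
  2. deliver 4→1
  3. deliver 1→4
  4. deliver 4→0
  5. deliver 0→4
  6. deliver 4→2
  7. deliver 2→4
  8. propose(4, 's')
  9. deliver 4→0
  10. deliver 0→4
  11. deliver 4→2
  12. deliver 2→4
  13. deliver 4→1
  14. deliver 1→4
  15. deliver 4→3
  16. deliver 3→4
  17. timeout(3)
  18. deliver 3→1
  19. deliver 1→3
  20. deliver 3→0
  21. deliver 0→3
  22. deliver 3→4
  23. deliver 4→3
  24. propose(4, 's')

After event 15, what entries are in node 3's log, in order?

empty

after 1 — timeout(4): n4:cand/t1/[-]
after 2 — deliver 4→1: n1:foll/t1/[-]
after 3 — deliver 1→4: ·
after 4 — deliver 4→0: n0:foll/t1/[-]
after 5 — deliver 0→4: n4:lead/t1/[-]
after 6 — deliver 4→2: n2:foll/t1/[-]
after 7 — deliver 2→4: ·
after 8 — propose(4,'s'): n4:lead/t1/[s]
after 9 — deliver 4→0: n0:foll/t1/[s]
after 10 — deliver 0→4: ·
after 11 — deliver 4→2: n2:foll/t1/[s]
after 12 — deliver 2→4: ·
after 13 — deliver 4→1: n1:foll/t1/[s]
after 14 — deliver 1→4: ·
after 15 — deliver 4→3: n3:foll/t1/[-]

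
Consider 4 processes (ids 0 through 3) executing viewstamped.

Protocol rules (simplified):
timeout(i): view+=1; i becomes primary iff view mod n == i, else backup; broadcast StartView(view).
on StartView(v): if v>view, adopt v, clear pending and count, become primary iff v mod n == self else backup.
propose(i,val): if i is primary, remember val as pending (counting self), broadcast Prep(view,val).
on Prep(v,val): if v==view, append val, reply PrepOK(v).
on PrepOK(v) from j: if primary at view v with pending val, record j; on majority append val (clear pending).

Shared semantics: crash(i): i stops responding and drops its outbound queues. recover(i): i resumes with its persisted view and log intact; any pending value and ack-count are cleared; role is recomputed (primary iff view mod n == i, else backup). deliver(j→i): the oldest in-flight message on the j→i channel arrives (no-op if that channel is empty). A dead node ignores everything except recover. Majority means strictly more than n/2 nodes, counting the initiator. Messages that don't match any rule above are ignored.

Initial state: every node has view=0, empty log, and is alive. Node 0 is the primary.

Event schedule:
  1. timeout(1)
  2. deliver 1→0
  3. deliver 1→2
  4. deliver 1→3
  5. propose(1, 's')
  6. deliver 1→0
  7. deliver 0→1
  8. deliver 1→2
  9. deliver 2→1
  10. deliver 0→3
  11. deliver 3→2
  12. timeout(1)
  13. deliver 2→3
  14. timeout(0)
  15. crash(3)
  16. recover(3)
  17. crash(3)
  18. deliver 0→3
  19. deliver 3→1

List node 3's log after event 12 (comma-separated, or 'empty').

[1] timeout(1) → N1(prim v1 [-])
[2] deliver 1→0 → N0(back v1 [-])
[3] deliver 1→2 → N2(back v1 [-])
[4] deliver 1→3 → N3(back v1 [-])
[5] propose(1,'s') → ∅
[6] deliver 1→0 → N0(back v1 [s])
[7] deliver 0→1 → ∅
[8] deliver 1→2 → N2(back v1 [s])
[9] deliver 2→1 → N1(prim v1 [s])
[10] deliver 0→3 → ∅
[11] deliver 3→2 → ∅
[12] timeout(1) → N1(back v2 [s])

empty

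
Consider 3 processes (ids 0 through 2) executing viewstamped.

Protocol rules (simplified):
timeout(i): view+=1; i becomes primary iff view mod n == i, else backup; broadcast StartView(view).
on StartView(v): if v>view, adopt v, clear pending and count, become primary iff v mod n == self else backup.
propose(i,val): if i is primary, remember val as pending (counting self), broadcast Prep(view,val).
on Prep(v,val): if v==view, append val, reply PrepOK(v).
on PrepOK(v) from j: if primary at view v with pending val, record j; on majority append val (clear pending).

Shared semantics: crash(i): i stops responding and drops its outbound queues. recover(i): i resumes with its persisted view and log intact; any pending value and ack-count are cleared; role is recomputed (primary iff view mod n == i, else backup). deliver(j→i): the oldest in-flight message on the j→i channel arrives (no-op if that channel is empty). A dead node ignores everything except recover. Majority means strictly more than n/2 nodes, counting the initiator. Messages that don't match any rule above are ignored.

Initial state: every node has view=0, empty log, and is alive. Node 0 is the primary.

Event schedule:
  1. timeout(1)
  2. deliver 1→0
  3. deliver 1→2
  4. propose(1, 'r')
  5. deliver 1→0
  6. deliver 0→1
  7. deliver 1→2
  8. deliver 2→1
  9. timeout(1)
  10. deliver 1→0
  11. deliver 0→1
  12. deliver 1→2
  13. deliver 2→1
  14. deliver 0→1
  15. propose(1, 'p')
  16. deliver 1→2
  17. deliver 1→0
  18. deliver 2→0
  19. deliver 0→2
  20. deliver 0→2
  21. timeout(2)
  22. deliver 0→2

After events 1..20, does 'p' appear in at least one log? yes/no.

[1] timeout(1) → N1(prim v1 [-])
[2] deliver 1→0 → N0(back v1 [-])
[3] deliver 1→2 → N2(back v1 [-])
[4] propose(1,'r') → ∅
[5] deliver 1→0 → N0(back v1 [r])
[6] deliver 0→1 → N1(prim v1 [r])
[7] deliver 1→2 → N2(back v1 [r])
[8] deliver 2→1 → ∅
[9] timeout(1) → N1(back v2 [r])
[10] deliver 1→0 → N0(back v2 [r])
[11] deliver 0→1 → ∅
[12] deliver 1→2 → N2(prim v2 [r])
[13] deliver 2→1 → ∅
[14] deliver 0→1 → ∅
[15] propose(1,'p') → ∅
[16] deliver 1→2 → ∅
[17] deliver 1→0 → ∅
[18] deliver 2→0 → ∅
[19] deliver 0→2 → ∅
[20] deliver 0→2 → ∅

no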